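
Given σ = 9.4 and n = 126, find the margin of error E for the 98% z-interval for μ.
Margin of error = 1.95

Margin of error = z* · σ/√n
= 2.326 · 9.4/√126
= 2.326 · 9.4/11.2250
= 1.95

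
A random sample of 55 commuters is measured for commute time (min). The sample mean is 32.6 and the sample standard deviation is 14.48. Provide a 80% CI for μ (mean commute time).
(30.07, 35.13)

t-interval (σ unknown):
df = n - 1 = 54
t* = 1.297 for 80% confidence

Margin of error = t* · s/√n = 1.297 · 14.48/√55 = 2.53

CI: (30.07, 35.13)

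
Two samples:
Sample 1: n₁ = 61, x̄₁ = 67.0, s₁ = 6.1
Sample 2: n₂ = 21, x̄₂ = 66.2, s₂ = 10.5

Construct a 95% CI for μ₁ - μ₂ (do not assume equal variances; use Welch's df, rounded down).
(-4.20, 5.80)

Difference: x̄₁ - x̄₂ = 0.80
SE = √(s₁²/n₁ + s₂²/n₂) = √(6.1²/61 + 10.5²/21) = 2.4207
df = 24.81 → 24 (Welch–Satterthwaite, rounded down)
t* = 2.064

CI: 0.80 ± 2.064 · 2.4207 = 0.80 ± 5.00 = (-4.20, 5.80)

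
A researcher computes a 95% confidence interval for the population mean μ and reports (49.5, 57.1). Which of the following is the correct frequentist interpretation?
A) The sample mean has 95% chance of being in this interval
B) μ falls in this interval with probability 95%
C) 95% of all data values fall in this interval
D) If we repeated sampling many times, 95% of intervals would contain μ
D

A) Wrong — x̄ is observed and sits in the interval by construction.
B) Wrong — μ is fixed; the randomness lives in the interval, not in μ.
C) Wrong — a CI is about the parameter μ, not individual data values.
D) Correct — this is the frequentist long-run coverage interpretation.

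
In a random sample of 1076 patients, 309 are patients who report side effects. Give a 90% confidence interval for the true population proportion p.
(0.264, 0.310)

Proportion CI:
p̂ = 309/1076 = 0.28717
SE = √(p̂(1-p̂)/n) = √(0.28717 · 0.71283 / 1076) = 0.01379

z* = 1.645
Margin = z* · SE = 1.645 · 0.01379 = 0.0227

CI: 0.28717 ± 0.0227 = (0.264, 0.310)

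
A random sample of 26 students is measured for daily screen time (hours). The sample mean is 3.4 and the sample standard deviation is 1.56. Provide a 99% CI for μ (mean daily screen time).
(2.55, 4.25)

t-interval (σ unknown):
df = n - 1 = 25
t* = 2.787 for 99% confidence

Margin of error = t* · s/√n = 2.787 · 1.56/√26 = 0.85

CI: (2.55, 4.25)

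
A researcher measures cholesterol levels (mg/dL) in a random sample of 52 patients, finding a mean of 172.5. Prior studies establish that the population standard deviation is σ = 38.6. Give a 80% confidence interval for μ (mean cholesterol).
(165.64, 179.36)

z-interval (σ known):
z* = 1.282 for 80% confidence

Margin of error = z* · σ/√n = 1.282 · 38.6/√52 = 6.86

CI: (172.5 - 6.86, 172.5 + 6.86) = (165.64, 179.36)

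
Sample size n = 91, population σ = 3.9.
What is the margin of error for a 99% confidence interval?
Margin of error = 1.05

Margin of error = z* · σ/√n
= 2.576 · 3.9/√91
= 2.576 · 3.9/9.5394
= 1.05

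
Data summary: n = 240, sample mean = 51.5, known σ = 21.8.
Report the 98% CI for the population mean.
(48.23, 54.77)

z-interval (σ known):
z* = 2.326 for 98% confidence

Margin of error = z* · σ/√n = 2.326 · 21.8/√240 = 3.27

CI: (51.5 - 3.27, 51.5 + 3.27) = (48.23, 54.77)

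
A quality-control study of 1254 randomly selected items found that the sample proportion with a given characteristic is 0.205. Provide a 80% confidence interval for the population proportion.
(0.190, 0.220)

Proportion CI:
SE = √(p̂(1-p̂)/n) = √(0.205 · 0.795 / 1254) = 0.01140

z* = 1.282
Margin = z* · SE = 1.282 · 0.01140 = 0.0146

CI: 0.205 ± 0.0146 = (0.190, 0.220)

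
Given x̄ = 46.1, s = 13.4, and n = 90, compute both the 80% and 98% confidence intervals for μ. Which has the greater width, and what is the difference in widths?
98% CI is wider by 3.04

df = 89
80% CI: t* = 1.291, (44.28, 47.92), width = 2 · t* · s/√n = 3.65
98% CI: t* = 2.369, (42.75, 49.45), width = 2 · t* · s/√n = 6.69

The 98% CI is wider by 6.69 - 3.65 = 3.04.
Higher confidence requires a wider interval.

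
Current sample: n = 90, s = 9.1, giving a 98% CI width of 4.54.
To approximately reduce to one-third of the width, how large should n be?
n ≈ 810

CI width ∝ 1/√n
To reduce width by factor 3, need √n to grow by 3 → need 3² = 9 times as many samples.

Current: n = 90, width = 4.54
New: n = 810, width ≈ 1.49

Width reduced by factor of 4.54/1.49 = 3.05.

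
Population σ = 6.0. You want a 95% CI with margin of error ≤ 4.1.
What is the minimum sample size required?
n ≥ 9

For margin E ≤ 4.1:
n ≥ (z* · σ / E)²
n ≥ (1.960 · 6.0 / 4.1)²
n ≥ 8.23

Minimum n = 9 (rounding up)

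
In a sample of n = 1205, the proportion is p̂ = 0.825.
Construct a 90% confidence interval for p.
(0.807, 0.843)

Proportion CI:
SE = √(p̂(1-p̂)/n) = √(0.825 · 0.175 / 1205) = 0.01095

z* = 1.645
Margin = z* · SE = 1.645 · 0.01095 = 0.0180

CI: 0.825 ± 0.0180 = (0.807, 0.843)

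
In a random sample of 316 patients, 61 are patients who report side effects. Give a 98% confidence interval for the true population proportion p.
(0.141, 0.245)

Proportion CI:
p̂ = 61/316 = 0.19304
SE = √(p̂(1-p̂)/n) = √(0.19304 · 0.80696 / 316) = 0.02220

z* = 2.326
Margin = z* · SE = 2.326 · 0.02220 = 0.0516

CI: 0.19304 ± 0.0516 = (0.141, 0.245)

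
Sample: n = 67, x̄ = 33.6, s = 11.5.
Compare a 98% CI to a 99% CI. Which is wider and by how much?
99% CI is wider by 0.75

df = 66
98% CI: t* = 2.384, (30.25, 36.95), width = 2 · t* · s/√n = 6.70
99% CI: t* = 2.652, (29.87, 37.33), width = 2 · t* · s/√n = 7.45

The 99% CI is wider by 7.45 - 6.70 = 0.75.
Higher confidence requires a wider interval.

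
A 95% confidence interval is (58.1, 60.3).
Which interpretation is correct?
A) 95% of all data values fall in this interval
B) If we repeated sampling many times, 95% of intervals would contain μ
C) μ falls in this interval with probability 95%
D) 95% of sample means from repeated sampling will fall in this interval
B

A) Wrong — a CI is about the parameter μ, not individual data values.
B) Correct — this is the frequentist long-run coverage interpretation.
C) Wrong — μ is fixed; the randomness lives in the interval, not in μ.
D) Wrong — coverage applies to intervals containing μ, not to future x̄ values.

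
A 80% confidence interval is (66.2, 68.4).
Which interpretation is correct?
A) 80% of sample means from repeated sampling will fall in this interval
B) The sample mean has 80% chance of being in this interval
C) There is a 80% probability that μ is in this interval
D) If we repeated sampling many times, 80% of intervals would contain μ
D

A) Wrong — coverage applies to intervals containing μ, not to future x̄ values.
B) Wrong — x̄ is observed and sits in the interval by construction.
C) Wrong — μ is fixed; the randomness lives in the interval, not in μ.
D) Correct — this is the frequentist long-run coverage interpretation.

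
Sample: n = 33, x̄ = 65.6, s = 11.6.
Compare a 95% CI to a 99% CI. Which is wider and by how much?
99% CI is wider by 2.83

df = 32
95% CI: t* = 2.037, (61.49, 69.71), width = 2 · t* · s/√n = 8.23
99% CI: t* = 2.738, (60.07, 71.13), width = 2 · t* · s/√n = 11.06

The 99% CI is wider by 11.06 - 8.23 = 2.83.
Higher confidence requires a wider interval.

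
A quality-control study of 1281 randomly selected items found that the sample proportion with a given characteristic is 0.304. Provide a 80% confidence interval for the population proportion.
(0.288, 0.320)

Proportion CI:
SE = √(p̂(1-p̂)/n) = √(0.304 · 0.696 / 1281) = 0.01285

z* = 1.282
Margin = z* · SE = 1.282 · 0.01285 = 0.0165

CI: 0.304 ± 0.0165 = (0.288, 0.320)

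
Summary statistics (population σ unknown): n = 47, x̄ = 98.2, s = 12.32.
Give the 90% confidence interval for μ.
(95.18, 101.22)

t-interval (σ unknown):
df = n - 1 = 46
t* = 1.679 for 90% confidence

Margin of error = t* · s/√n = 1.679 · 12.32/√47 = 3.02

CI: (95.18, 101.22)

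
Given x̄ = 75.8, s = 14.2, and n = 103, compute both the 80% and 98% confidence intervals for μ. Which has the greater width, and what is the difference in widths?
98% CI is wider by 3.00

df = 102
80% CI: t* = 1.290, (74.00, 77.60), width = 2 · t* · s/√n = 3.61
98% CI: t* = 2.363, (72.49, 79.11), width = 2 · t* · s/√n = 6.61

The 98% CI is wider by 6.61 - 3.61 = 3.00.
Higher confidence requires a wider interval.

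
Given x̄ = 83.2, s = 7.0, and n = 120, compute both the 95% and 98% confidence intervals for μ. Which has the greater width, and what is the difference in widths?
98% CI is wider by 0.48

df = 119
95% CI: t* = 1.980, (81.93, 84.47), width = 2 · t* · s/√n = 2.53
98% CI: t* = 2.358, (81.69, 84.71), width = 2 · t* · s/√n = 3.01

The 98% CI is wider by 3.01 - 2.53 = 0.48.
Higher confidence requires a wider interval.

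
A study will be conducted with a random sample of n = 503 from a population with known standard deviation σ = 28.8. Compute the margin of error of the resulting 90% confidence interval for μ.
Margin of error = 2.11

Margin of error = z* · σ/√n
= 1.645 · 28.8/√503
= 1.645 · 28.8/22.4277
= 2.11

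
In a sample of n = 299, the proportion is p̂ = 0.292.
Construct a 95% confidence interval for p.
(0.240, 0.344)

Proportion CI:
SE = √(p̂(1-p̂)/n) = √(0.292 · 0.708 / 299) = 0.02629

z* = 1.960
Margin = z* · SE = 1.960 · 0.02629 = 0.0515

CI: 0.292 ± 0.0515 = (0.240, 0.344)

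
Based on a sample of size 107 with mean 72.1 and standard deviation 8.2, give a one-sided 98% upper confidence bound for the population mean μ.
μ ≤ 73.75

Upper bound (one-sided):
t* = 2.079 (one-sided for 98%)
Upper bound = x̄ + t* · s/√n = 72.1 + 2.079 · 8.2/√107 = 73.75

We are 98% confident that μ ≤ 73.75.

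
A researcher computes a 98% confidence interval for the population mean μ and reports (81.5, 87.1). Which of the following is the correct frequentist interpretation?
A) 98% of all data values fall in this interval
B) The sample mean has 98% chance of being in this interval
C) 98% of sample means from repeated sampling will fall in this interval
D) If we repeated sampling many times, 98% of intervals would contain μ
D

A) Wrong — a CI is about the parameter μ, not individual data values.
B) Wrong — x̄ is observed and sits in the interval by construction.
C) Wrong — coverage applies to intervals containing μ, not to future x̄ values.
D) Correct — this is the frequentist long-run coverage interpretation.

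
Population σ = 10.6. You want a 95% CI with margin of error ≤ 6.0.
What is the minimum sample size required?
n ≥ 12

For margin E ≤ 6.0:
n ≥ (z* · σ / E)²
n ≥ (1.960 · 10.6 / 6.0)²
n ≥ 11.99

Minimum n = 12 (rounding up)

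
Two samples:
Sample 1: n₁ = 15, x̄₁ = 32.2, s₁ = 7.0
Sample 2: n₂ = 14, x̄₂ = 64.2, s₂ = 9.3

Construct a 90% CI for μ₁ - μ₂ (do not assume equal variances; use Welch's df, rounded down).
(-37.26, -26.74)

Difference: x̄₁ - x̄₂ = -32.00
SE = √(s₁²/n₁ + s₂²/n₂) = √(7.0²/15 + 9.3²/14) = 3.0732
df = 24.12 → 24 (Welch–Satterthwaite, rounded down)
t* = 1.711

CI: -32.00 ± 1.711 · 3.0732 = -32.00 ± 5.26 = (-37.26, -26.74)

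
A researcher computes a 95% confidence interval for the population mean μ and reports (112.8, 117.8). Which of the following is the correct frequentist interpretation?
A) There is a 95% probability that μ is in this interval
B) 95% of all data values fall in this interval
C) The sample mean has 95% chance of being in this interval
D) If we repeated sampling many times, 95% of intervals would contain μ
D

A) Wrong — μ is fixed; the randomness lives in the interval, not in μ.
B) Wrong — a CI is about the parameter μ, not individual data values.
C) Wrong — x̄ is observed and sits in the interval by construction.
D) Correct — this is the frequentist long-run coverage interpretation.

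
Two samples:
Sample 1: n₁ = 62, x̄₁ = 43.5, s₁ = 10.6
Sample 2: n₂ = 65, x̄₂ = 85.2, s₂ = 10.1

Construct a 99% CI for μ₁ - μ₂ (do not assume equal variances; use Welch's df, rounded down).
(-46.51, -36.89)

Difference: x̄₁ - x̄₂ = -41.70
SE = √(s₁²/n₁ + s₂²/n₂) = √(10.6²/62 + 10.1²/65) = 1.8389
df = 123.86 → 123 (Welch–Satterthwaite, rounded down)
t* = 2.616

CI: -41.70 ± 2.616 · 1.8389 = -41.70 ± 4.81 = (-46.51, -36.89)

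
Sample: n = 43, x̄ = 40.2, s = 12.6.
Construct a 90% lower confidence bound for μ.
μ ≥ 37.70

Lower bound (one-sided):
t* = 1.302 (one-sided for 90%)
Lower bound = x̄ - t* · s/√n = 40.2 - 1.302 · 12.6/√43 = 37.70

We are 90% confident that μ ≥ 37.70.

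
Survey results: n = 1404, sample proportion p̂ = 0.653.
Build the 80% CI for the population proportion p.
(0.637, 0.669)

Proportion CI:
SE = √(p̂(1-p̂)/n) = √(0.653 · 0.347 / 1404) = 0.01270

z* = 1.282
Margin = z* · SE = 1.282 · 0.01270 = 0.0163

CI: 0.653 ± 0.0163 = (0.637, 0.669)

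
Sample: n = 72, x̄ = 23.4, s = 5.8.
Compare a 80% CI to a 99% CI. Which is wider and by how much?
99% CI is wider by 1.85

df = 71
80% CI: t* = 1.294, (22.52, 24.28), width = 2 · t* · s/√n = 1.77
99% CI: t* = 2.647, (21.59, 25.21), width = 2 · t* · s/√n = 3.62

The 99% CI is wider by 3.62 - 1.77 = 1.85.
Higher confidence requires a wider interval.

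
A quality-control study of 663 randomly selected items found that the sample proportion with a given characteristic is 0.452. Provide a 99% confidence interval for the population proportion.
(0.402, 0.502)

Proportion CI:
SE = √(p̂(1-p̂)/n) = √(0.452 · 0.548 / 663) = 0.01933

z* = 2.576
Margin = z* · SE = 2.576 · 0.01933 = 0.0498

CI: 0.452 ± 0.0498 = (0.402, 0.502)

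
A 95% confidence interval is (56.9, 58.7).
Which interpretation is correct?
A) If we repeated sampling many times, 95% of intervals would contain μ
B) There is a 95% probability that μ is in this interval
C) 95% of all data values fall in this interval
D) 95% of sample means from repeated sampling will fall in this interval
A

A) Correct — this is the frequentist long-run coverage interpretation.
B) Wrong — μ is fixed; the randomness lives in the interval, not in μ.
C) Wrong — a CI is about the parameter μ, not individual data values.
D) Wrong — coverage applies to intervals containing μ, not to future x̄ values.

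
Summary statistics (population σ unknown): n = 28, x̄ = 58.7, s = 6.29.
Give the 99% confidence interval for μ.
(55.41, 61.99)

t-interval (σ unknown):
df = n - 1 = 27
t* = 2.771 for 99% confidence

Margin of error = t* · s/√n = 2.771 · 6.29/√28 = 3.29

CI: (55.41, 61.99)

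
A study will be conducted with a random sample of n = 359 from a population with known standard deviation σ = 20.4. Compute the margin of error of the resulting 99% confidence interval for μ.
Margin of error = 2.77

Margin of error = z* · σ/√n
= 2.576 · 20.4/√359
= 2.576 · 20.4/18.9473
= 2.77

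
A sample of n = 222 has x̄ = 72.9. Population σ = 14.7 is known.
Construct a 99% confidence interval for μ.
(70.36, 75.44)

z-interval (σ known):
z* = 2.576 for 99% confidence

Margin of error = z* · σ/√n = 2.576 · 14.7/√222 = 2.54

CI: (72.9 - 2.54, 72.9 + 2.54) = (70.36, 75.44)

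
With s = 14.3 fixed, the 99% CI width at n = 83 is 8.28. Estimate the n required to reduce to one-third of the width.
n ≈ 747

CI width ∝ 1/√n
To reduce width by factor 3, need √n to grow by 3 → need 3² = 9 times as many samples.

Current: n = 83, width = 8.28
New: n = 747, width ≈ 2.70

Width reduced by factor of 8.28/2.70 = 3.07.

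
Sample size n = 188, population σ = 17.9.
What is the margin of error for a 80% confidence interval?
Margin of error = 1.67

Margin of error = z* · σ/√n
= 1.282 · 17.9/√188
= 1.282 · 17.9/13.7113
= 1.67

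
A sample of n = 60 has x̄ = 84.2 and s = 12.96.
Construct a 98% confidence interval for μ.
(80.20, 88.20)

t-interval (σ unknown):
df = n - 1 = 59
t* = 2.391 for 98% confidence

Margin of error = t* · s/√n = 2.391 · 12.96/√60 = 4.00

CI: (80.20, 88.20)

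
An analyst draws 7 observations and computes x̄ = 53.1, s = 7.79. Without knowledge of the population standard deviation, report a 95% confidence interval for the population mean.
(45.90, 60.30)

t-interval (σ unknown):
df = n - 1 = 6
t* = 2.447 for 95% confidence

Margin of error = t* · s/√n = 2.447 · 7.79/√7 = 7.20

CI: (45.90, 60.30)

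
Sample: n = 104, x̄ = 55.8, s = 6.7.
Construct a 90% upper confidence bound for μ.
μ ≤ 56.65

Upper bound (one-sided):
t* = 1.290 (one-sided for 90%)
Upper bound = x̄ + t* · s/√n = 55.8 + 1.290 · 6.7/√104 = 56.65

We are 90% confident that μ ≤ 56.65.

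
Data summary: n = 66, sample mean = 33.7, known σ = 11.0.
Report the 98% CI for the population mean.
(30.55, 36.85)

z-interval (σ known):
z* = 2.326 for 98% confidence

Margin of error = z* · σ/√n = 2.326 · 11.0/√66 = 3.15

CI: (33.7 - 3.15, 33.7 + 3.15) = (30.55, 36.85)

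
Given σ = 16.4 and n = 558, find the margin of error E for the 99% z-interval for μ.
Margin of error = 1.79

Margin of error = z* · σ/√n
= 2.576 · 16.4/√558
= 2.576 · 16.4/23.6220
= 1.79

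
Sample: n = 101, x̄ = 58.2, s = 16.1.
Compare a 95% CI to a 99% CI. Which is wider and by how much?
99% CI is wider by 2.05

df = 100
95% CI: t* = 1.984, (55.02, 61.38), width = 2 · t* · s/√n = 6.36
99% CI: t* = 2.626, (53.99, 62.41), width = 2 · t* · s/√n = 8.41

The 99% CI is wider by 8.41 - 6.36 = 2.05.
Higher confidence requires a wider interval.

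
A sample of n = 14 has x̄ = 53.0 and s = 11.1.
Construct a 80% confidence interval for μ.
(49.00, 57.00)

t-interval (σ unknown):
df = n - 1 = 13
t* = 1.350 for 80% confidence

Margin of error = t* · s/√n = 1.350 · 11.1/√14 = 4.00

CI: (49.00, 57.00)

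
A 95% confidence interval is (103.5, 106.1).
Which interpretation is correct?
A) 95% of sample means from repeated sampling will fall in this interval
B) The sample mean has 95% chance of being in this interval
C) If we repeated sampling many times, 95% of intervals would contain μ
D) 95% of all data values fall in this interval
C

A) Wrong — coverage applies to intervals containing μ, not to future x̄ values.
B) Wrong — x̄ is observed and sits in the interval by construction.
C) Correct — this is the frequentist long-run coverage interpretation.
D) Wrong — a CI is about the parameter μ, not individual data values.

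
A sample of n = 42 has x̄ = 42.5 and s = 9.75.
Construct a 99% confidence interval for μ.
(38.44, 46.56)

t-interval (σ unknown):
df = n - 1 = 41
t* = 2.701 for 99% confidence

Margin of error = t* · s/√n = 2.701 · 9.75/√42 = 4.06

CI: (38.44, 46.56)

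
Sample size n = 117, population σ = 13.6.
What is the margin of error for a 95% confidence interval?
Margin of error = 2.46

Margin of error = z* · σ/√n
= 1.960 · 13.6/√117
= 1.960 · 13.6/10.8167
= 2.46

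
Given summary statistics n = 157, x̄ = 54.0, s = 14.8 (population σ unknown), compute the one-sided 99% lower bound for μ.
μ ≥ 51.22

Lower bound (one-sided):
t* = 2.350 (one-sided for 99%)
Lower bound = x̄ - t* · s/√n = 54.0 - 2.350 · 14.8/√157 = 51.22

We are 99% confident that μ ≥ 51.22.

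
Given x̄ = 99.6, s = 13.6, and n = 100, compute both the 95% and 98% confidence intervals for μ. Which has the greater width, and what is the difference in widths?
98% CI is wider by 1.03

df = 99
95% CI: t* = 1.984, (96.90, 102.30), width = 2 · t* · s/√n = 5.40
98% CI: t* = 2.365, (96.38, 102.82), width = 2 · t* · s/√n = 6.43

The 98% CI is wider by 6.43 - 5.40 = 1.03.
Higher confidence requires a wider interval.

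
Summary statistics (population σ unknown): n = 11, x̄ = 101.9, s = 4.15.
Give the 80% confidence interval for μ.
(100.18, 103.62)

t-interval (σ unknown):
df = n - 1 = 10
t* = 1.372 for 80% confidence

Margin of error = t* · s/√n = 1.372 · 4.15/√11 = 1.72

CI: (100.18, 103.62)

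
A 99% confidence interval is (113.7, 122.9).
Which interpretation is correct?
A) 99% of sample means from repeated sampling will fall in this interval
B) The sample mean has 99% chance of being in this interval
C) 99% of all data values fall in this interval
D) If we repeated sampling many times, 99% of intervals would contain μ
D

A) Wrong — coverage applies to intervals containing μ, not to future x̄ values.
B) Wrong — x̄ is observed and sits in the interval by construction.
C) Wrong — a CI is about the parameter μ, not individual data values.
D) Correct — this is the frequentist long-run coverage interpretation.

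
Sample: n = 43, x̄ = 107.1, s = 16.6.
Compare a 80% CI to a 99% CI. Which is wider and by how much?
99% CI is wider by 7.07

df = 42
80% CI: t* = 1.302, (103.80, 110.40), width = 2 · t* · s/√n = 6.59
99% CI: t* = 2.698, (100.27, 113.93), width = 2 · t* · s/√n = 13.66

The 99% CI is wider by 13.66 - 6.59 = 7.07.
Higher confidence requires a wider interval.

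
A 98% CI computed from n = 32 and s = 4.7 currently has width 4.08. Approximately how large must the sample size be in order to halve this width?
n ≈ 128

CI width ∝ 1/√n
To reduce width by factor 2, need √n to grow by 2 → need 2² = 4 times as many samples.

Current: n = 32, width = 4.08
New: n = 128, width ≈ 1.96

Width reduced by factor of 4.08/1.96 = 2.08.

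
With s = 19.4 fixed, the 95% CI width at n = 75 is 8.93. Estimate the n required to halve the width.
n ≈ 300

CI width ∝ 1/√n
To reduce width by factor 2, need √n to grow by 2 → need 2² = 4 times as many samples.

Current: n = 75, width = 8.93
New: n = 300, width ≈ 4.41

Width reduced by factor of 8.93/4.41 = 2.02.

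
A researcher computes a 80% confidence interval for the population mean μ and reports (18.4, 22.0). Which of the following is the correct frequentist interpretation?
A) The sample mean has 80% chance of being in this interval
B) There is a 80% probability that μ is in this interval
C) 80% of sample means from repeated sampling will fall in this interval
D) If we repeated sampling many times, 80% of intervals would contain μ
D

A) Wrong — x̄ is observed and sits in the interval by construction.
B) Wrong — μ is fixed; the randomness lives in the interval, not in μ.
C) Wrong — coverage applies to intervals containing μ, not to future x̄ values.
D) Correct — this is the frequentist long-run coverage interpretation.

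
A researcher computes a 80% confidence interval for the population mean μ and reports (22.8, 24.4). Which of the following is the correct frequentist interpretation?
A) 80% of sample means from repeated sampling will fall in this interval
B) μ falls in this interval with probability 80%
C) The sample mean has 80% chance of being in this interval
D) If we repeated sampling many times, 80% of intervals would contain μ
D

A) Wrong — coverage applies to intervals containing μ, not to future x̄ values.
B) Wrong — μ is fixed; the randomness lives in the interval, not in μ.
C) Wrong — x̄ is observed and sits in the interval by construction.
D) Correct — this is the frequentist long-run coverage interpretation.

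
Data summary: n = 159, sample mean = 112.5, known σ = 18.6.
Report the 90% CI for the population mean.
(110.07, 114.93)

z-interval (σ known):
z* = 1.645 for 90% confidence

Margin of error = z* · σ/√n = 1.645 · 18.6/√159 = 2.43

CI: (112.5 - 2.43, 112.5 + 2.43) = (110.07, 114.93)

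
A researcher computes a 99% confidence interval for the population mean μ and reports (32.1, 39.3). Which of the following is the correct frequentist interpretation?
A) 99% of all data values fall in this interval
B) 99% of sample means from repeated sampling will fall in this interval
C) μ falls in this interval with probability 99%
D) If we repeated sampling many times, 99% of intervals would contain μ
D

A) Wrong — a CI is about the parameter μ, not individual data values.
B) Wrong — coverage applies to intervals containing μ, not to future x̄ values.
C) Wrong — μ is fixed; the randomness lives in the interval, not in μ.
D) Correct — this is the frequentist long-run coverage interpretation.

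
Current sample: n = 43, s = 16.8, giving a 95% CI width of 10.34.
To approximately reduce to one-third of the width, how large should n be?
n ≈ 387

CI width ∝ 1/√n
To reduce width by factor 3, need √n to grow by 3 → need 3² = 9 times as many samples.

Current: n = 43, width = 10.34
New: n = 387, width ≈ 3.36

Width reduced by factor of 10.34/3.36 = 3.08.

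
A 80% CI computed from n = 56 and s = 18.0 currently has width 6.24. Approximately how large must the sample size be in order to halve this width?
n ≈ 224

CI width ∝ 1/√n
To reduce width by factor 2, need √n to grow by 2 → need 2² = 4 times as many samples.

Current: n = 56, width = 6.24
New: n = 224, width ≈ 3.09

Width reduced by factor of 6.24/3.09 = 2.02.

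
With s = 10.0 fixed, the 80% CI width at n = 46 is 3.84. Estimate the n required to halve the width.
n ≈ 184

CI width ∝ 1/√n
To reduce width by factor 2, need √n to grow by 2 → need 2² = 4 times as many samples.

Current: n = 46, width = 3.84
New: n = 184, width ≈ 1.90

Width reduced by factor of 3.84/1.90 = 2.02.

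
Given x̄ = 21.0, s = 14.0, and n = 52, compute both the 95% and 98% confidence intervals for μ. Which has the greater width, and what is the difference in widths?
98% CI is wider by 1.53

df = 51
95% CI: t* = 2.008, (17.10, 24.90), width = 2 · t* · s/√n = 7.80
98% CI: t* = 2.402, (16.34, 25.66), width = 2 · t* · s/√n = 9.33

The 98% CI is wider by 9.33 - 7.80 = 1.53.
Higher confidence requires a wider interval.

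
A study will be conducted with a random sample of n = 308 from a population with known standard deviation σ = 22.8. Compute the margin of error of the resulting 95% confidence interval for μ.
Margin of error = 2.55

Margin of error = z* · σ/√n
= 1.960 · 22.8/√308
= 1.960 · 22.8/17.5499
= 2.55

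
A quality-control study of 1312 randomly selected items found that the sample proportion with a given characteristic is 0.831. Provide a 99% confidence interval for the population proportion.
(0.804, 0.858)

Proportion CI:
SE = √(p̂(1-p̂)/n) = √(0.831 · 0.169 / 1312) = 0.01035

z* = 2.576
Margin = z* · SE = 2.576 · 0.01035 = 0.0267

CI: 0.831 ± 0.0267 = (0.804, 0.858)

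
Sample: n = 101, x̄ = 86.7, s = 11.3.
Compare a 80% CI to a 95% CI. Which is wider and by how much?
95% CI is wider by 1.56

df = 100
80% CI: t* = 1.290, (85.25, 88.15), width = 2 · t* · s/√n = 2.90
95% CI: t* = 1.984, (84.47, 88.93), width = 2 · t* · s/√n = 4.46

The 95% CI is wider by 4.46 - 2.90 = 1.56.
Higher confidence requires a wider interval.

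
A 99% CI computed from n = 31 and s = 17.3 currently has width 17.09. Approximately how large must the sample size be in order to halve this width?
n ≈ 124

CI width ∝ 1/√n
To reduce width by factor 2, need √n to grow by 2 → need 2² = 4 times as many samples.

Current: n = 31, width = 17.09
New: n = 124, width ≈ 8.13

Width reduced by factor of 17.09/8.13 = 2.10.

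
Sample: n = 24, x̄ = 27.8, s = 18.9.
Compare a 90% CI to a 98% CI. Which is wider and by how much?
98% CI is wider by 6.06

df = 23
90% CI: t* = 1.714, (21.19, 34.41), width = 2 · t* · s/√n = 13.23
98% CI: t* = 2.500, (18.16, 37.44), width = 2 · t* · s/√n = 19.29

The 98% CI is wider by 19.29 - 13.23 = 6.06.
Higher confidence requires a wider interval.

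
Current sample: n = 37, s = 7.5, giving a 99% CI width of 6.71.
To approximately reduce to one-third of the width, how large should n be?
n ≈ 333

CI width ∝ 1/√n
To reduce width by factor 3, need √n to grow by 3 → need 3² = 9 times as many samples.

Current: n = 37, width = 6.71
New: n = 333, width ≈ 2.13

Width reduced by factor of 6.71/2.13 = 3.15.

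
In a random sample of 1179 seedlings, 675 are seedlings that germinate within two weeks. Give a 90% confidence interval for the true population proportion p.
(0.549, 0.596)

Proportion CI:
p̂ = 675/1179 = 0.57252
SE = √(p̂(1-p̂)/n) = √(0.57252 · 0.42748 / 1179) = 0.01441

z* = 1.645
Margin = z* · SE = 1.645 · 0.01441 = 0.0237

CI: 0.57252 ± 0.0237 = (0.549, 0.596)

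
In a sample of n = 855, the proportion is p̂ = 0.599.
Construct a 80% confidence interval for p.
(0.578, 0.620)

Proportion CI:
SE = √(p̂(1-p̂)/n) = √(0.599 · 0.401 / 855) = 0.01676

z* = 1.282
Margin = z* · SE = 1.282 · 0.01676 = 0.0215

CI: 0.599 ± 0.0215 = (0.578, 0.620)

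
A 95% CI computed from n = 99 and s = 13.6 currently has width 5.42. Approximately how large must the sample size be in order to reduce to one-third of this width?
n ≈ 891

CI width ∝ 1/√n
To reduce width by factor 3, need √n to grow by 3 → need 3² = 9 times as many samples.

Current: n = 99, width = 5.42
New: n = 891, width ≈ 1.79

Width reduced by factor of 5.42/1.79 = 3.03.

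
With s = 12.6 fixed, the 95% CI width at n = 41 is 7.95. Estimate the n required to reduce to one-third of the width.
n ≈ 369

CI width ∝ 1/√n
To reduce width by factor 3, need √n to grow by 3 → need 3² = 9 times as many samples.

Current: n = 41, width = 7.95
New: n = 369, width ≈ 2.58

Width reduced by factor of 7.95/2.58 = 3.08.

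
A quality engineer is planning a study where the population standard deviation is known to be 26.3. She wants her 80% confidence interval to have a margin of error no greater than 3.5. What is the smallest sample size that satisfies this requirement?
n ≥ 93

For margin E ≤ 3.5:
n ≥ (z* · σ / E)²
n ≥ (1.282 · 26.3 / 3.5)²
n ≥ 92.80

Minimum n = 93 (rounding up)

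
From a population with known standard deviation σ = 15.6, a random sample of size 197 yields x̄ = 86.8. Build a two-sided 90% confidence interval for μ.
(84.97, 88.63)

z-interval (σ known):
z* = 1.645 for 90% confidence

Margin of error = z* · σ/√n = 1.645 · 15.6/√197 = 1.83

CI: (86.8 - 1.83, 86.8 + 1.83) = (84.97, 88.63)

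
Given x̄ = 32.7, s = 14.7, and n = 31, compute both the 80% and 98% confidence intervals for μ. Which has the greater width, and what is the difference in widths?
98% CI is wider by 6.05

df = 30
80% CI: t* = 1.310, (29.24, 36.16), width = 2 · t* · s/√n = 6.92
98% CI: t* = 2.457, (26.21, 39.19), width = 2 · t* · s/√n = 12.97

The 98% CI is wider by 12.97 - 6.92 = 6.05.
Higher confidence requires a wider interval.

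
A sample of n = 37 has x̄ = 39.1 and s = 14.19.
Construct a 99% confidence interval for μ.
(32.76, 45.44)

t-interval (σ unknown):
df = n - 1 = 36
t* = 2.719 for 99% confidence

Margin of error = t* · s/√n = 2.719 · 14.19/√37 = 6.34

CI: (32.76, 45.44)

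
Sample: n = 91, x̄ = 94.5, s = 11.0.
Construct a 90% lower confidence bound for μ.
μ ≥ 93.01

Lower bound (one-sided):
t* = 1.291 (one-sided for 90%)
Lower bound = x̄ - t* · s/√n = 94.5 - 1.291 · 11.0/√91 = 93.01

We are 90% confident that μ ≥ 93.01.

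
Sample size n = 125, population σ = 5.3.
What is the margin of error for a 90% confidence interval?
Margin of error = 0.78

Margin of error = z* · σ/√n
= 1.645 · 5.3/√125
= 1.645 · 5.3/11.1803
= 0.78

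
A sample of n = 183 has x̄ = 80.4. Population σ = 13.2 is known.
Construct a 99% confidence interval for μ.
(77.89, 82.91)

z-interval (σ known):
z* = 2.576 for 99% confidence

Margin of error = z* · σ/√n = 2.576 · 13.2/√183 = 2.51

CI: (80.4 - 2.51, 80.4 + 2.51) = (77.89, 82.91)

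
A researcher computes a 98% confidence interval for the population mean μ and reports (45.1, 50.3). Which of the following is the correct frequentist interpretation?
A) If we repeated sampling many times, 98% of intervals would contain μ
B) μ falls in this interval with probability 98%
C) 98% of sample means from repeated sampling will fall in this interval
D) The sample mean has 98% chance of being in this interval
A

A) Correct — this is the frequentist long-run coverage interpretation.
B) Wrong — μ is fixed; the randomness lives in the interval, not in μ.
C) Wrong — coverage applies to intervals containing μ, not to future x̄ values.
D) Wrong — x̄ is observed and sits in the interval by construction.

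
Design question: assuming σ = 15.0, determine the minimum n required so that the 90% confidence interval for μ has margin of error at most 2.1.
n ≥ 139

For margin E ≤ 2.1:
n ≥ (z* · σ / E)²
n ≥ (1.645 · 15.0 / 2.1)²
n ≥ 138.06

Minimum n = 139 (rounding up)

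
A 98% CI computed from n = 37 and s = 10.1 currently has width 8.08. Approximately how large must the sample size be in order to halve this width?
n ≈ 148

CI width ∝ 1/√n
To reduce width by factor 2, need √n to grow by 2 → need 2² = 4 times as many samples.

Current: n = 37, width = 8.08
New: n = 148, width ≈ 3.91

Width reduced by factor of 8.08/3.91 = 2.07.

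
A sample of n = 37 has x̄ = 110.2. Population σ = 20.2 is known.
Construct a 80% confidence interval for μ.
(105.94, 114.46)

z-interval (σ known):
z* = 1.282 for 80% confidence

Margin of error = z* · σ/√n = 1.282 · 20.2/√37 = 4.26

CI: (110.2 - 4.26, 110.2 + 4.26) = (105.94, 114.46)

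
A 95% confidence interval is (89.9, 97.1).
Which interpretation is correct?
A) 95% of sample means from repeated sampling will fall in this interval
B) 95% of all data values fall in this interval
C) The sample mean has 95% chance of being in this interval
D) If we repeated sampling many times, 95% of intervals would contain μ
D

A) Wrong — coverage applies to intervals containing μ, not to future x̄ values.
B) Wrong — a CI is about the parameter μ, not individual data values.
C) Wrong — x̄ is observed and sits in the interval by construction.
D) Correct — this is the frequentist long-run coverage interpretation.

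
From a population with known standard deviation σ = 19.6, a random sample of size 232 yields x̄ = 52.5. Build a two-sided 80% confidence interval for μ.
(50.85, 54.15)

z-interval (σ known):
z* = 1.282 for 80% confidence

Margin of error = z* · σ/√n = 1.282 · 19.6/√232 = 1.65

CI: (52.5 - 1.65, 52.5 + 1.65) = (50.85, 54.15)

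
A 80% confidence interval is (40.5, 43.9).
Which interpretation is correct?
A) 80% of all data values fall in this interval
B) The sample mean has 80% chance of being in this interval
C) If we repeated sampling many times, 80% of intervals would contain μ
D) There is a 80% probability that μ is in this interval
C

A) Wrong — a CI is about the parameter μ, not individual data values.
B) Wrong — x̄ is observed and sits in the interval by construction.
C) Correct — this is the frequentist long-run coverage interpretation.
D) Wrong — μ is fixed; the randomness lives in the interval, not in μ.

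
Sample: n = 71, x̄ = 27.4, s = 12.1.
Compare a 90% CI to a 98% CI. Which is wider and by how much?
98% CI is wider by 2.05

df = 70
90% CI: t* = 1.667, (25.01, 29.79), width = 2 · t* · s/√n = 4.79
98% CI: t* = 2.381, (23.98, 30.82), width = 2 · t* · s/√n = 6.84

The 98% CI is wider by 6.84 - 4.79 = 2.05.
Higher confidence requires a wider interval.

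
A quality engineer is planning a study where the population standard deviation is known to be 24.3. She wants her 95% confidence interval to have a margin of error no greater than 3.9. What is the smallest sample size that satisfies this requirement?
n ≥ 150

For margin E ≤ 3.9:
n ≥ (z* · σ / E)²
n ≥ (1.960 · 24.3 / 3.9)²
n ≥ 149.14

Minimum n = 150 (rounding up)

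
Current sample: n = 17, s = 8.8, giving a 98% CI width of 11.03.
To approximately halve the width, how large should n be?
n ≈ 68

CI width ∝ 1/√n
To reduce width by factor 2, need √n to grow by 2 → need 2² = 4 times as many samples.

Current: n = 17, width = 11.03
New: n = 68, width ≈ 5.09

Width reduced by factor of 11.03/5.09 = 2.17.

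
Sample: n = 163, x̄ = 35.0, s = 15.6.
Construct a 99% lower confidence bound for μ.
μ ≥ 32.13

Lower bound (one-sided):
t* = 2.350 (one-sided for 99%)
Lower bound = x̄ - t* · s/√n = 35.0 - 2.350 · 15.6/√163 = 32.13

We are 99% confident that μ ≥ 32.13.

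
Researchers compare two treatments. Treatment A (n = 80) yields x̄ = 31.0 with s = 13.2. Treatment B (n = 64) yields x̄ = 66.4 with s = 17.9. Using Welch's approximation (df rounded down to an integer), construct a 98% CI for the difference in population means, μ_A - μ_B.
(-41.73, -29.07)

Difference: x̄₁ - x̄₂ = -35.40
SE = √(s₁²/n₁ + s₂²/n₂) = √(13.2²/80 + 17.9²/64) = 2.6804
df = 112.73 → 112 (Welch–Satterthwaite, rounded down)
t* = 2.360

CI: -35.40 ± 2.360 · 2.6804 = -35.40 ± 6.33 = (-41.73, -29.07)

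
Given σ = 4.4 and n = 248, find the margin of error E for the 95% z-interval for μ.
Margin of error = 0.55

Margin of error = z* · σ/√n
= 1.960 · 4.4/√248
= 1.960 · 4.4/15.7480
= 0.55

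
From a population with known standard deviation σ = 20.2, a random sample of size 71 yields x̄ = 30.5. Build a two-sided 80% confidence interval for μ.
(27.43, 33.57)

z-interval (σ known):
z* = 1.282 for 80% confidence

Margin of error = z* · σ/√n = 1.282 · 20.2/√71 = 3.07

CI: (30.5 - 3.07, 30.5 + 3.07) = (27.43, 33.57)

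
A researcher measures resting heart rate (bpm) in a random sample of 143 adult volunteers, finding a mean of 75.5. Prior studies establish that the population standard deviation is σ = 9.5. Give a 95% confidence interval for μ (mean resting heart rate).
(73.94, 77.06)

z-interval (σ known):
z* = 1.960 for 95% confidence

Margin of error = z* · σ/√n = 1.960 · 9.5/√143 = 1.56

CI: (75.5 - 1.56, 75.5 + 1.56) = (73.94, 77.06)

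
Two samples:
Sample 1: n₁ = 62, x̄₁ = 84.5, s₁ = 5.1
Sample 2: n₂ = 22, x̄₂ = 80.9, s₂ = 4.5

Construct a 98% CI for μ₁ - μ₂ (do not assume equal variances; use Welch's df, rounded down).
(0.80, 6.40)

Difference: x̄₁ - x̄₂ = 3.60
SE = √(s₁²/n₁ + s₂²/n₂) = √(5.1²/62 + 4.5²/22) = 1.1576
df = 41.53 → 41 (Welch–Satterthwaite, rounded down)
t* = 2.421

CI: 3.60 ± 2.421 · 1.1576 = 3.60 ± 2.80 = (0.80, 6.40)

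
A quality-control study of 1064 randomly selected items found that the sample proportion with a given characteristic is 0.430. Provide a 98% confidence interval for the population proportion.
(0.395, 0.465)

Proportion CI:
SE = √(p̂(1-p̂)/n) = √(0.430 · 0.570 / 1064) = 0.01518

z* = 2.326
Margin = z* · SE = 2.326 · 0.01518 = 0.0353

CI: 0.430 ± 0.0353 = (0.395, 0.465)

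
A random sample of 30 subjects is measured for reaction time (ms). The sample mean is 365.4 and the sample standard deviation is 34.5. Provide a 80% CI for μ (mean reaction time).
(357.14, 373.66)

t-interval (σ unknown):
df = n - 1 = 29
t* = 1.311 for 80% confidence

Margin of error = t* · s/√n = 1.311 · 34.5/√30 = 8.26

CI: (357.14, 373.66)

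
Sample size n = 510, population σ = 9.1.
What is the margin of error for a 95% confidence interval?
Margin of error = 0.79

Margin of error = z* · σ/√n
= 1.960 · 9.1/√510
= 1.960 · 9.1/22.5832
= 0.79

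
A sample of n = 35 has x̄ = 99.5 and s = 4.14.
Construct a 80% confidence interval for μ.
(98.59, 100.41)

t-interval (σ unknown):
df = n - 1 = 34
t* = 1.307 for 80% confidence

Margin of error = t* · s/√n = 1.307 · 4.14/√35 = 0.91

CI: (98.59, 100.41)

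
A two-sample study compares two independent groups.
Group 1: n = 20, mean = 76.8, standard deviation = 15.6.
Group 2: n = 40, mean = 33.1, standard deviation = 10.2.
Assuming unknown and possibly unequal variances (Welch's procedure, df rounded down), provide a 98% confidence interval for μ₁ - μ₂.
(34.20, 53.20)

Difference: x̄₁ - x̄₂ = 43.70
SE = √(s₁²/n₁ + s₂²/n₂) = √(15.6²/20 + 10.2²/40) = 3.8430
df = 27.38 → 27 (Welch–Satterthwaite, rounded down)
t* = 2.473

CI: 43.70 ± 2.473 · 3.8430 = 43.70 ± 9.50 = (34.20, 53.20)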